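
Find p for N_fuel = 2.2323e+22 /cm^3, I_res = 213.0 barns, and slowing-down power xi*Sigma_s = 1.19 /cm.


p = exp(-N * I * 1e-24 / (xi*Sigma_s))
p = exp(-2.2323e+22 * 213.0 * 1e-24 / 1.19)
p = 0.018396

0.018396


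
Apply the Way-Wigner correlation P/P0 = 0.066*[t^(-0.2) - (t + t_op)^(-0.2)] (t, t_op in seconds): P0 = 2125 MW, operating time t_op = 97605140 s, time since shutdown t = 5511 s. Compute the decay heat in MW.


P/P0 = 0.066 * [t^(-0.2) - (t + t_op)^(-0.2)]
P/P0 = 0.066 * [5511^(-0.2) - (5511 + 97605140)^(-0.2)]
P/P0 = 0.066 * [0.1785476 - 0.02524065] = 0.01011826
P = 2125 * 0.01011826 = 21.501 MW

21.501


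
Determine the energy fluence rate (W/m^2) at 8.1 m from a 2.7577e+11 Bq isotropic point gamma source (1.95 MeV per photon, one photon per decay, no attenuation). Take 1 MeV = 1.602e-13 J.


psi = A * E * 1.602e-13 / (4*pi*r^2)
psi = 2.7577e+11 * 1.95 * 1.602e-13 / (4*pi*8.1^2)
psi = 1.0449e-04 W/m^2

1.0449e-04


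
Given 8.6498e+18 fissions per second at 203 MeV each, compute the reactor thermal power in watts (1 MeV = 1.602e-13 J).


P = fission_rate * E_MeV * 1.602e-13
P = 8.6498e+18 * 203 * 1.602e-13
P = 2.8130e+08 W

2.8130e+08


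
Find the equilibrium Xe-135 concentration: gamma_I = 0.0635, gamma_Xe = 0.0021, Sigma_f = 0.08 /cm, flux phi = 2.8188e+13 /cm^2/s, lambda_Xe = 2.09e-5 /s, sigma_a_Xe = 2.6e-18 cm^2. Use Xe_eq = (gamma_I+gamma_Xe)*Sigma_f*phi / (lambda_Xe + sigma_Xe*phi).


Xe_eq = (gamma_I + gamma_Xe) * Sigma_f * phi / (lambda_Xe + sigma_Xe * phi)
Numerator = (0.0635 + 0.0021) * 0.08 * 2.8188e+13 = 1.479306e+11
Denominator = 2.09e-5 + 2.6e-18 * 2.8188e+13 = 9.418880e-05
Xe_eq = 1.479306e+11 / 9.418880e-05 = 1.5706e+15 /cm^3

1.5706e+15


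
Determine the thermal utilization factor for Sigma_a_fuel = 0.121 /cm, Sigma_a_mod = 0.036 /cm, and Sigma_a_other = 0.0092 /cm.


f = Sigma_a_fuel / (Sigma_a_fuel + Sigma_a_mod + Sigma_a_other)
f = 0.121 / (0.121 + 0.036 + 0.0092)
f = 0.72804

0.72804


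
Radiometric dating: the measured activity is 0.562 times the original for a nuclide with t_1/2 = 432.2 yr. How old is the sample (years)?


lambda = ln(2) / t_half = ln(2) / 432.2 = 0.001603765 /yr
t = -ln(A/A0) / lambda
t = -ln(0.562) / 0.001603765
t = 359.31 yr

359.31


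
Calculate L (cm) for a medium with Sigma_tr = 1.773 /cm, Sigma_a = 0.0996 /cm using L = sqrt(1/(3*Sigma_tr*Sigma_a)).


D = 1 / (3 * Sigma_tr) = 1 / (3 * 1.773) = 0.1880053 cm
L = sqrt(D / Sigma_a)
L = sqrt(0.1880053 / 0.0996)
L = 1.3739 cm

1.3739


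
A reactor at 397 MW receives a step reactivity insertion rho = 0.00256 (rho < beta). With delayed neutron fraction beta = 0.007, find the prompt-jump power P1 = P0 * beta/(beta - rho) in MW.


P1/P0 = beta / (beta - rho)
P1/P0 = 0.007 / (0.007 - 0.00256) = 1.576577
P1 = 397 * 1.576577 = 625.90 MW

625.90


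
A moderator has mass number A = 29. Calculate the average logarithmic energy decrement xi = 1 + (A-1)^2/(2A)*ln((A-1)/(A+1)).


xi = 1 + (A-1)^2/(2A) * ln((A-1)/(A+1))
xi = 1 + (29-1)^2/(2*29) * ln((29-1)/(29 +1))
xi = 0.067407

0.067407


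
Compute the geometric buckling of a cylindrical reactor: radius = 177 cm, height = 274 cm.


B^2 = (2.405/R)^2 + (pi/H)^2
B^2 = (2.405/177)^2 + (pi/274)^2
B^2 = 3.1608e-04 /cm^2

3.1608e-04


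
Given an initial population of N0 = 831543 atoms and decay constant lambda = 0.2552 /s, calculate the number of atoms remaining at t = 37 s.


N = N0 * exp(-lambda * t)
N = 831543 * exp(-0.2552 * 37)
N = 65.933

65.933


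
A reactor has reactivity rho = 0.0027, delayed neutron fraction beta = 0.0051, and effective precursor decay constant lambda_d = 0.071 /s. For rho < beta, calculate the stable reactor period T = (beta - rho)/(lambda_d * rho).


T = (beta - rho) / (lambda_d * rho)
T = (0.0051 - 0.0027) / (0.071 * 0.0027)
T = 12.520 s

12.520


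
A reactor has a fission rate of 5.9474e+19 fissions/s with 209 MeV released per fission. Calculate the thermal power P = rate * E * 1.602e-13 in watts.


P = fission_rate * E_MeV * 1.602e-13
P = 5.9474e+19 * 209 * 1.602e-13
P = 1.9913e+09 W

1.9913e+09


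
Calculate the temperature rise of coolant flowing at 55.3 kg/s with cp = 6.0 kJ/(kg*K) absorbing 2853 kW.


dT = Q / (m_dot * cp)
dT = 2853 / (55.3 * 6.0)
dT = 8.5986 C

8.5986


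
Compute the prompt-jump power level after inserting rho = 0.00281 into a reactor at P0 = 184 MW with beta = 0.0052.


P1/P0 = beta / (beta - rho)
P1/P0 = 0.0052 / (0.0052 - 0.00281) = 2.175732
P1 = 184 * 2.175732 = 400.33 MW

400.33


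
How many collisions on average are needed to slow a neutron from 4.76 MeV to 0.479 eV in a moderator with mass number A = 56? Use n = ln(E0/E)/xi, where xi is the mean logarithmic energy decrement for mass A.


xi = 1 + (A-1)^2/(2A)*ln((A-1)/(A+1)) = 0.03529286 (for A = 56)
n = ln(E0/E) / xi
n = ln(4.76e6 / 0.479) / 0.03529286
n = ln(9.937370e+06) / 0.03529286 = 456.52

456.52


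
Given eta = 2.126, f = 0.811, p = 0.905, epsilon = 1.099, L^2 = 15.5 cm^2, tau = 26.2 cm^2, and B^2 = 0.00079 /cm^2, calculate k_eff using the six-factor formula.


k_inf = eta*f*p*eps = 2.126*0.811*0.905*1.099 = 1.714867
P_TNL = 1/(1 + L^2*B^2) = 1/(1 + 15.5*0.00079) = 0.9879031
P_FNL = exp(-B^2*tau) = exp(-0.00079*26.2) = 0.9795147
k_eff = k_inf * P_TNL * P_FNL = 1.714867 * 0.9879031 * 0.9795147
k_eff = 1.6594

1.6594


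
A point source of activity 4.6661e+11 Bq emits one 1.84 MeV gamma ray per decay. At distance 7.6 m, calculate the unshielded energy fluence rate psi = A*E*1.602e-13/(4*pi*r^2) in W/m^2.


psi = A * E * 1.602e-13 / (4*pi*r^2)
psi = 4.6661e+11 * 1.84 * 1.602e-13 / (4*pi*7.6^2)
psi = 1.8949e-04 W/m^2

1.8949e-04


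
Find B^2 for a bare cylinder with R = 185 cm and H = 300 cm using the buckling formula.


B^2 = (2.405/R)^2 + (pi/H)^2
B^2 = (2.405/185)^2 + (pi/300)^2
B^2 = 2.7866e-04 /cm^2

2.7866e-04


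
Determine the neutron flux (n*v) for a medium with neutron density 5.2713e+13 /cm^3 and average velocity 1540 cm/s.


phi = n * v
phi = 5.2713e+13 * 1540
phi = 8.1178e+16 /cm^2/s

8.1178e+16


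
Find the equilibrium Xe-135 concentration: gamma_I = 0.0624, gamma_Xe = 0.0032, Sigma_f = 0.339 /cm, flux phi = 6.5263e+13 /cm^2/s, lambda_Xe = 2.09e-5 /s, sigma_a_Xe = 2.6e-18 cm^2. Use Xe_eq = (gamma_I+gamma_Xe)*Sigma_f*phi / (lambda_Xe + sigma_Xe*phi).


Xe_eq = (gamma_I + gamma_Xe) * Sigma_f * phi / (lambda_Xe + sigma_Xe * phi)
Numerator = (0.0624 + 0.0032) * 0.339 * 6.5263e+13 = 1.451345e+12
Denominator = 2.09e-5 + 2.6e-18 * 6.5263e+13 = 1.905838e-04
Xe_eq = 1.451345e+12 / 1.905838e-04 = 7.6153e+15 /cm^3

7.6153e+15


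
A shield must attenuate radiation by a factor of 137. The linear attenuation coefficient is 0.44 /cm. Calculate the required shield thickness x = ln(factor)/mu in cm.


x = ln(factor) / mu
x = ln(137) / 0.44
x = 11.182 cm

11.182


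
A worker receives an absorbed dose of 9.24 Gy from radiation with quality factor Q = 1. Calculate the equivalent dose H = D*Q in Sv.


H = D * Q
H = 9.24 * 1
H = 9.2400 Sv

9.2400


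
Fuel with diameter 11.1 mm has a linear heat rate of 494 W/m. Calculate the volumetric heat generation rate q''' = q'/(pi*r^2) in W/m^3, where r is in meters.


r = D / 2 / 1000 = 11.1 / 2 / 1000 = 0.00555 m
q''' = q' / (pi * r^2)
q''' = 494 / (pi * 0.00555^2)
q''' = 5.1049e+06 W/m^3

5.1049e+06


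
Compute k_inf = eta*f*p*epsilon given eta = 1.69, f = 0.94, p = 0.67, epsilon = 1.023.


k_inf = eta * f * p * epsilon
k_inf = 1.69 * 0.94 * 0.67 * 1.023
k_inf = 1.0888

1.0888


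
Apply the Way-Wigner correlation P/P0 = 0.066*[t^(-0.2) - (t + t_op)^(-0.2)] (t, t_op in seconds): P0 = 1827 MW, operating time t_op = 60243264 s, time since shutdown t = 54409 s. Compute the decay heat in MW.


P/P0 = 0.066 * [t^(-0.2) - (t + t_op)^(-0.2)]
P/P0 = 0.066 * [54409^(-0.2) - (54409 + 60243264)^(-0.2)]
P/P0 = 0.066 * [0.1129447 - 0.02779329] = 0.005619993
P = 1827 * 0.005619993 = 10.268 MW

10.268


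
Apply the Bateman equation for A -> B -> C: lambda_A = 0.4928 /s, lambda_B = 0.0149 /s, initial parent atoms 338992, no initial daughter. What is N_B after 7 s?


N_B(t) = lambda_A * N_A0 / (lambda_B - lambda_A) * [exp(-lambda_A*t) - exp(-lambda_B*t)]
exp(-0.4928*7) = 0.03175834; exp(-0.0149*7) = 0.9009550
N_B = 0.4928 * 338992 / (0.0149 - 0.4928) * (0.03175834 - 0.9009550)
N_B = 303837

303837


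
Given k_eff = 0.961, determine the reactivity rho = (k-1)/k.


rho = (k_eff - 1) / k_eff
rho = (0.961 - 1) / 0.961
rho = -0.040583

-0.040583


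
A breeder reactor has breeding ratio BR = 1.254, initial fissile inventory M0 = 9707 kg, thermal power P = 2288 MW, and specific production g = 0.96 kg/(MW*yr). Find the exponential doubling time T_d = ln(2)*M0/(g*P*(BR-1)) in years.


Breeding gain G = BR - 1 = 1.254 - 1 = 0.254
Fissile production rate = g * P * G = 0.96 * 2288 * 0.254 = 557.90592 kg/yr
T_d = ln(2) * M0 / (g * P * G)
T_d = ln(2) * 9707 / 557.90592 = 12.060 yr

12.060


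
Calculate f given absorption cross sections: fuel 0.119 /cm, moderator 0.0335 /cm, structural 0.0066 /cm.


f = Sigma_a_fuel / (Sigma_a_fuel + Sigma_a_mod + Sigma_a_other)
f = 0.119 / (0.119 + 0.0335 + 0.0066)
f = 0.74796

0.74796


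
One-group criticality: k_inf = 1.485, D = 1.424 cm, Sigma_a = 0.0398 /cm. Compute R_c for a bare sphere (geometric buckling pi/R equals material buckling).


L^2 = D / Sigma_a = 1.424 / 0.0398 = 35.77889 cm^2
B_m^2 = (k_inf - 1) / L^2 = (1.485 - 1) / 35.77889 = 0.01355548 /cm^2
For a bare sphere: B_g = pi/R, so R_c = pi / sqrt(B_m^2)
R_c = pi / sqrt(0.01355548) = 26.983 cm

26.983


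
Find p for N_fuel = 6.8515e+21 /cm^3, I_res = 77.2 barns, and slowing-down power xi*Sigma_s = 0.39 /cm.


p = exp(-N * I * 1e-24 / (xi*Sigma_s))
p = exp(-6.8515e+21 * 77.2 * 1e-24 / 0.39)
p = 0.25763

0.25763


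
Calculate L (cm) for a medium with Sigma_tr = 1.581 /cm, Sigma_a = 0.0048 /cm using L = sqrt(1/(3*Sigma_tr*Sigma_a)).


D = 1 / (3 * Sigma_tr) = 1 / (3 * 1.581) = 0.2108370 cm
L = sqrt(D / Sigma_a)
L = sqrt(0.2108370 / 0.0048)
L = 6.6275 cm

6.6275


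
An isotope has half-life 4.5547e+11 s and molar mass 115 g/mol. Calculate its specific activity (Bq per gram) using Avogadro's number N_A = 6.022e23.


lambda = ln(2) / t_half = ln(2) / 4.5547e+11 = 1.521828e-12 /s
SA = lambda * N_A / M
SA = 1.521828e-12 * 6.022e23 / 115
SA = 7.9691e+09 Bq/g

7.9691e+09


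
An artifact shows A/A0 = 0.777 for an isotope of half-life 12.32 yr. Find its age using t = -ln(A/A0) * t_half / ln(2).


lambda = ln(2) / t_half = ln(2) / 12.32 = 0.05626195 /yr
t = -ln(A/A0) / lambda
t = -ln(0.777) / 0.05626195
t = 4.4846 yr

4.4846


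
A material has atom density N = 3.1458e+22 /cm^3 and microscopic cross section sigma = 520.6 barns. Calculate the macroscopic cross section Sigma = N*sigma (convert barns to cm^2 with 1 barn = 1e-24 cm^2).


Sigma = N * sigma_barns * 1e-24
Sigma = 3.1458e+22 * 520.6 * 1e-24
Sigma = 16.377 /cm

16.377


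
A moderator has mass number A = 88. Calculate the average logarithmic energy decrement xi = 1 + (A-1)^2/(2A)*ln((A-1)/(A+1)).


xi = 1 + (A-1)^2/(2A) * ln((A-1)/(A+1))
xi = 1 + (88-1)^2/(2*88) * ln((88-1)/(88 +1))
xi = 0.022556

0.022556


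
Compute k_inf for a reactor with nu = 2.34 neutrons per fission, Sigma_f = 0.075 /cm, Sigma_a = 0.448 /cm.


k_inf = nu * Sigma_f / Sigma_a
k_inf = 2.34 * 0.075 / 0.448
k_inf = 0.39174

0.39174


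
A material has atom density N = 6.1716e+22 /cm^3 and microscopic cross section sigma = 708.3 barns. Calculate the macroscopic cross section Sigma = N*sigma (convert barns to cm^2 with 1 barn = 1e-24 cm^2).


Sigma = N * sigma_barns * 1e-24
Sigma = 6.1716e+22 * 708.3 * 1e-24
Sigma = 43.713 /cm

43.713


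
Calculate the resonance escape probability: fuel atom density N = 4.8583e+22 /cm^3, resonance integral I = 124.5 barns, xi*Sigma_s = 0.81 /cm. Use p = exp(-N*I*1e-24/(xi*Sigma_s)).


p = exp(-N * I * 1e-24 / (xi*Sigma_s))
p = exp(-4.8583e+22 * 124.5 * 1e-24 / 0.81)
p = 5.7142e-04

5.7142e-04


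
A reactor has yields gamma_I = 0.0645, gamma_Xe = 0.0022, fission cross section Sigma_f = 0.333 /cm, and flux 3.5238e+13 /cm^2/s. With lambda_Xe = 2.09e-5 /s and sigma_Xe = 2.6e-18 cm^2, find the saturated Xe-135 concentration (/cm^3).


Xe_eq = (gamma_I + gamma_Xe) * Sigma_f * phi / (lambda_Xe + sigma_Xe * phi)
Numerator = (0.0645 + 0.0022) * 0.333 * 3.5238e+13 = 7.826747e+11
Denominator = 2.09e-5 + 2.6e-18 * 3.5238e+13 = 1.125188e-04
Xe_eq = 7.826747e+11 / 1.125188e-04 = 6.9559e+15 /cm^3

6.9559e+15


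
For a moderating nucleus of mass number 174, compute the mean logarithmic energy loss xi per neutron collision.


xi = 1 + (A-1)^2/(2A) * ln((A-1)/(A+1))
xi = 1 + (174-1)^2/(2*174) * ln((174-1)/(174 +1))
xi = 0.011450

0.011450


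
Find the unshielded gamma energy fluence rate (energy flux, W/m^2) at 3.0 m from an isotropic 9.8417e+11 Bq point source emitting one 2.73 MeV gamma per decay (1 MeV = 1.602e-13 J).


psi = A * E * 1.602e-13 / (4*pi*r^2)
psi = 9.8417e+11 * 2.73 * 1.602e-13 / (4*pi*3.0^2)
psi = 0.0038058 W/m^2

0.0038058


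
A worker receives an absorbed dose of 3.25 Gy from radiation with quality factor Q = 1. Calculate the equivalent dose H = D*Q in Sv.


H = D * Q
H = 3.25 * 1
H = 3.2500 Sv

3.2500


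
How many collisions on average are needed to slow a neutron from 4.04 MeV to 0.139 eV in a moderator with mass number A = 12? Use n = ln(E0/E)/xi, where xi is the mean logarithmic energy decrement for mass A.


xi = 1 + (A-1)^2/(2A)*ln((A-1)/(A+1)) = 0.1577690 (for A = 12)
n = ln(E0/E) / xi
n = ln(4.04e6 / 0.139) / 0.1577690
n = ln(2.906475e+07) / 0.1577690 = 108.93

108.93


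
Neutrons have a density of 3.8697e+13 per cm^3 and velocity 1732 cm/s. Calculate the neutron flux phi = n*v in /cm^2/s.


phi = n * v
phi = 3.8697e+13 * 1732
phi = 6.7023e+16 /cm^2/s

6.7023e+16


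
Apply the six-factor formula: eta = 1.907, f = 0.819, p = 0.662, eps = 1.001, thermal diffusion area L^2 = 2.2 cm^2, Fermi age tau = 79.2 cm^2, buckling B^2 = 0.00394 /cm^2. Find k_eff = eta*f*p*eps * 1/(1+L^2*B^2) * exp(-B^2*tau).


k_inf = eta*f*p*eps = 1.907*0.819*0.662*1.001 = 1.034967
P_TNL = 1/(1 + L^2*B^2) = 1/(1 + 2.2*0.00394) = 0.9914065
P_FNL = exp(-B^2*tau) = exp(-0.00394*79.2) = 0.7319464
k_eff = k_inf * P_TNL * P_FNL = 1.034967 * 0.9914065 * 0.7319464
k_eff = 0.75103

0.75103


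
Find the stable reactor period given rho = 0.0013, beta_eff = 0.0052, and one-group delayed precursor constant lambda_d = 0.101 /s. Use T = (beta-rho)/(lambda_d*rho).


T = (beta - rho) / (lambda_d * rho)
T = (0.0052 - 0.0013) / (0.101 * 0.0013)
T = 29.703 s

29.703


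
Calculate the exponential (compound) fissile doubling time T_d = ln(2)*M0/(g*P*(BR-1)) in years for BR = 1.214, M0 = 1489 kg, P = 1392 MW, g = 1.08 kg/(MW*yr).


Breeding gain G = BR - 1 = 1.214 - 1 = 0.214
Fissile production rate = g * P * G = 1.08 * 1392 * 0.214 = 321.71904 kg/yr
T_d = ln(2) * M0 / (g * P * G)
T_d = ln(2) * 1489 / 321.71904 = 3.2081 yr

3.2081


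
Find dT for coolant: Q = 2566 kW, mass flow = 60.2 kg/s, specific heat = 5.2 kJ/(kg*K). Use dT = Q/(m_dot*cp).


dT = Q / (m_dot * cp)
dT = 2566 / (60.2 * 5.2)
dT = 8.1970 C

8.1970


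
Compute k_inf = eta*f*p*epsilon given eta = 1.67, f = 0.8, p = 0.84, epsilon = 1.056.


k_inf = eta * f * p * epsilon
k_inf = 1.67 * 0.8 * 0.84 * 1.056
k_inf = 1.1851

1.1851


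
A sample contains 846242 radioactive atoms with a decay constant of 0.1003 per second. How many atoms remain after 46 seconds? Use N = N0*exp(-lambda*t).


N = N0 * exp(-lambda * t)
N = 846242 * exp(-0.1003 * 46)
N = 8389.7

8389.7


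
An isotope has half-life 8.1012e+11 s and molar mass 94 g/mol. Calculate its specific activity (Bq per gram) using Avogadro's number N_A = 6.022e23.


lambda = ln(2) / t_half = ln(2) / 8.1012e+11 = 8.556105e-13 /s
SA = lambda * N_A / M
SA = 8.556105e-13 * 6.022e23 / 94
SA = 5.4814e+09 Bq/g

5.4814e+09


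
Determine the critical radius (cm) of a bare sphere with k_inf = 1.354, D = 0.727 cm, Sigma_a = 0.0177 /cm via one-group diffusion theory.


L^2 = D / Sigma_a = 0.727 / 0.0177 = 41.07345 cm^2
B_m^2 = (k_inf - 1) / L^2 = (1.354 - 1) / 41.07345 = 0.008618706 /cm^2
For a bare sphere: B_g = pi/R, so R_c = pi / sqrt(B_m^2)
R_c = pi / sqrt(0.008618706) = 33.840 cm

33.840


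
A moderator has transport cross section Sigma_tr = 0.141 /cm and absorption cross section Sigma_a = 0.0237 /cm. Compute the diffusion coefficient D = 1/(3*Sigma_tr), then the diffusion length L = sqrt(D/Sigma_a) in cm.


D = 1 / (3 * Sigma_tr) = 1 / (3 * 0.141) = 2.364066 cm
L = sqrt(D / Sigma_a)
L = sqrt(2.364066 / 0.0237)
L = 9.9875 cm

9.9875


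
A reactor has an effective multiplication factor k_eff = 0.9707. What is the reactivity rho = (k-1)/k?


rho = (k_eff - 1) / k_eff
rho = (0.9707 - 1) / 0.9707
rho = -0.030184

-0.030184


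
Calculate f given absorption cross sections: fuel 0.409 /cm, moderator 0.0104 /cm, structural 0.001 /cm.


f = Sigma_a_fuel / (Sigma_a_fuel + Sigma_a_mod + Sigma_a_other)
f = 0.409 / (0.409 + 0.0104 + 0.001)
f = 0.97288

0.97288


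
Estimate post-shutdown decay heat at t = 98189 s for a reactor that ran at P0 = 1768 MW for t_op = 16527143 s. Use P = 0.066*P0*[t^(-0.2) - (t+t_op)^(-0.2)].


P/P0 = 0.066 * [t^(-0.2) - (t + t_op)^(-0.2)]
P/P0 = 0.066 * [98189^(-0.2) - (98189 + 16527143)^(-0.2)]
P/P0 = 0.066 * [0.1003662 - 0.03596217] = 0.004250666
P = 1768 * 0.004250666 = 7.5152 MW

7.5152


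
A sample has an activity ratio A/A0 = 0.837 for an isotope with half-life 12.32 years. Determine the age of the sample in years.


lambda = ln(2) / t_half = ln(2) / 12.32 = 0.05626195 /yr
t = -ln(A/A0) / lambda
t = -ln(0.837) / 0.05626195
t = 3.1625 yr

3.1625


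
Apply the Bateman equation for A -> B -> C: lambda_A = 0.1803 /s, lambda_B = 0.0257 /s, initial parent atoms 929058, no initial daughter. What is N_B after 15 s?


N_B(t) = lambda_A * N_A0 / (lambda_B - lambda_A) * [exp(-lambda_A*t) - exp(-lambda_B*t)]
exp(-0.1803*15) = 0.06690377; exp(-0.0257*15) = 0.6801105
N_B = 0.1803 * 929058 / (0.0257 - 0.1803) * (0.06690377 - 0.6801105)
N_B = 664410

664410


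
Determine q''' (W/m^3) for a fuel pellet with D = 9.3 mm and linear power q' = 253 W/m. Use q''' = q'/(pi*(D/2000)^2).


r = D / 2 / 1000 = 9.3 / 2 / 1000 = 0.00465 m
q''' = q' / (pi * r^2)
q''' = 253 / (pi * 0.00465^2)
q''' = 3.7245e+06 W/m^3

3.7245e+06


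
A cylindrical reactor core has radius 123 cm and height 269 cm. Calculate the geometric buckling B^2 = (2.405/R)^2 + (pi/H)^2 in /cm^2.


B^2 = (2.405/R)^2 + (pi/H)^2
B^2 = (2.405/123)^2 + (pi/269)^2
B^2 = 5.1871e-04 /cm^2

5.1871e-04


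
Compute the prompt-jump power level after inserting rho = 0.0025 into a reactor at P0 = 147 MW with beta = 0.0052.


P1/P0 = beta / (beta - rho)
P1/P0 = 0.0052 / (0.0052 - 0.0025) = 1.925926
P1 = 147 * 1.925926 = 283.11 MW

283.11


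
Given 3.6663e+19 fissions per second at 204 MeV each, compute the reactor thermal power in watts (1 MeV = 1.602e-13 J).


P = fission_rate * E_MeV * 1.602e-13
P = 3.6663e+19 * 204 * 1.602e-13
P = 1.1982e+09 W

1.1982e+09


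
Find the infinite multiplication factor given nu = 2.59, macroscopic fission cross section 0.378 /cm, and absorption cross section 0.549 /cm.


k_inf = nu * Sigma_f / Sigma_a
k_inf = 2.59 * 0.378 / 0.549
k_inf = 1.7833

1.7833


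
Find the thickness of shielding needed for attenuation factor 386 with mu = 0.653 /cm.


x = ln(factor) / mu
x = ln(386) / 0.653
x = 9.1207 cm

9.1207


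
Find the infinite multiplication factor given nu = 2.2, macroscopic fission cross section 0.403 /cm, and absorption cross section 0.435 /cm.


k_inf = nu * Sigma_f / Sigma_a
k_inf = 2.2 * 0.403 / 0.435
k_inf = 2.0382

2.0382


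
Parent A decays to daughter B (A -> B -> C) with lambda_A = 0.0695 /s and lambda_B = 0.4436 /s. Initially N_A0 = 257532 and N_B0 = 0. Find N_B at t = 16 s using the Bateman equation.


N_B(t) = lambda_A * N_A0 / (lambda_B - lambda_A) * [exp(-lambda_A*t) - exp(-lambda_B*t)]
exp(-0.0695*16) = 0.3289005; exp(-0.4436*16) = 8.270876e-04
N_B = 0.0695 * 257532 / (0.4436 - 0.0695) * (0.3289005 - 8.270876e-04)
N_B = 15696

15696


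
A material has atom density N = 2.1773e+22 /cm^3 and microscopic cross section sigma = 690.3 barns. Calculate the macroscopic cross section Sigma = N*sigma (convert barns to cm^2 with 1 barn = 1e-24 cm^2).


Sigma = N * sigma_barns * 1e-24
Sigma = 2.1773e+22 * 690.3 * 1e-24
Sigma = 15.030 /cm

15.030


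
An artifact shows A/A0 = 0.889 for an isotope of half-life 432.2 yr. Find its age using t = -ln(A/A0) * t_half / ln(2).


lambda = ln(2) / t_half = ln(2) / 432.2 = 0.001603765 /yr
t = -ln(A/A0) / lambda
t = -ln(0.889) / 0.001603765
t = 73.364 yr

73.364


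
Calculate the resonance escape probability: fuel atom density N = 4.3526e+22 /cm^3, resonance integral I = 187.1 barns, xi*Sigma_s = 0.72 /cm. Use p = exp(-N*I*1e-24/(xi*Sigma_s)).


p = exp(-N * I * 1e-24 / (xi*Sigma_s))
p = exp(-4.3526e+22 * 187.1 * 1e-24 / 0.72)
p = 1.2241e-05

1.2241e-05


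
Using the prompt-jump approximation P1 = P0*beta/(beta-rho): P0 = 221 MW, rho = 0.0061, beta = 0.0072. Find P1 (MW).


P1/P0 = beta / (beta - rho)
P1/P0 = 0.0072 / (0.0072 - 0.0061) = 6.545455
P1 = 221 * 6.545455 = 1446.5 MW

1446.5


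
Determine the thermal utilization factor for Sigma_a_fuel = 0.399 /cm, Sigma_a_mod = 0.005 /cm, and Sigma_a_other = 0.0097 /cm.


f = Sigma_a_fuel / (Sigma_a_fuel + Sigma_a_mod + Sigma_a_other)
f = 0.399 / (0.399 + 0.005 + 0.0097)
f = 0.96447

0.96447


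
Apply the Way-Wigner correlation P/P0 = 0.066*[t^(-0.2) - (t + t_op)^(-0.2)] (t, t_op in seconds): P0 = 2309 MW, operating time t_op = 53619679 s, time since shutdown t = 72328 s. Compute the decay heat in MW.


P/P0 = 0.066 * [t^(-0.2) - (t + t_op)^(-0.2)]
P/P0 = 0.066 * [72328^(-0.2) - (72328 + 53619679)^(-0.2)]
P/P0 = 0.066 * [0.1066937 - 0.02844579] = 0.005164362
P = 2309 * 0.005164362 = 11.925 MW

11.925


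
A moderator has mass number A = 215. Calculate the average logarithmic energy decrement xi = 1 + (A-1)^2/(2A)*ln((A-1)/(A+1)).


xi = 1 + (A-1)^2/(2A) * ln((A-1)/(A+1))
xi = 1 + (215-1)^2/(2*215) * ln((215-1)/(215 +1))
xi = 0.0092735

0.0092735


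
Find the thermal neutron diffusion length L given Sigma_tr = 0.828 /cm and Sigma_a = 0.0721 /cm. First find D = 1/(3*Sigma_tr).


D = 1 / (3 * Sigma_tr) = 1 / (3 * 0.828) = 0.4025765 cm
L = sqrt(D / Sigma_a)
L = sqrt(0.4025765 / 0.0721)
L = 2.3630 cm

2.3630


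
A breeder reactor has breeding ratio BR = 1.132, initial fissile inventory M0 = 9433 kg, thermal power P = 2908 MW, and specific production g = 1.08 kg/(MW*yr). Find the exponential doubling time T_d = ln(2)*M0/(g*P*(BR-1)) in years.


Breeding gain G = BR - 1 = 1.132 - 1 = 0.132
Fissile production rate = g * P * G = 1.08 * 2908 * 0.132 = 414.56448 kg/yr
T_d = ln(2) * M0 / (g * P * G)
T_d = ln(2) * 9433 / 414.56448 = 15.772 yr

15.772


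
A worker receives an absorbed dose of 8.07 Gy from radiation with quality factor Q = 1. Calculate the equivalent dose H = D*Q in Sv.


H = D * Q
H = 8.07 * 1
H = 8.0700 Sv

8.0700


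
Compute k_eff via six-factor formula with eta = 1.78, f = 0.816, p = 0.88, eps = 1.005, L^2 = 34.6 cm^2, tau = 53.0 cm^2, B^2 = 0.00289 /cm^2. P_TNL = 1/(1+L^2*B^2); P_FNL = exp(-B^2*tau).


k_inf = eta*f*p*eps = 1.78*0.816*0.88*1.005 = 1.284573
P_TNL = 1/(1 + L^2*B^2) = 1/(1 + 34.6*0.00289) = 0.9090959
P_FNL = exp(-B^2*tau) = exp(-0.00289*53.0) = 0.8579839
k_eff = k_inf * P_TNL * P_FNL = 1.284573 * 0.9090959 * 0.8579839
k_eff = 1.0020

1.0020


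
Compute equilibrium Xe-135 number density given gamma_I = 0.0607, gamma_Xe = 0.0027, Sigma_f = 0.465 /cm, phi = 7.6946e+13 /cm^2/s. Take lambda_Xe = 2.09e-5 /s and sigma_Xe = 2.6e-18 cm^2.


Xe_eq = (gamma_I + gamma_Xe) * Sigma_f * phi / (lambda_Xe + sigma_Xe * phi)
Numerator = (0.0607 + 0.0027) * 0.465 * 7.6946e+13 = 2.268445e+12
Denominator = 2.09e-5 + 2.6e-18 * 7.6946e+13 = 2.209596e-04
Xe_eq = 2.268445e+12 / 2.209596e-04 = 1.0266e+16 /cm^3

1.0266e+16


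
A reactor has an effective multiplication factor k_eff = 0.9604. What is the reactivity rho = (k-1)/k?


rho = (k_eff - 1) / k_eff
rho = (0.9604 - 1) / 0.9604
rho = -0.041233

-0.041233


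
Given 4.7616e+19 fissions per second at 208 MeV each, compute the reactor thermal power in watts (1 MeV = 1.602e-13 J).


P = fission_rate * E_MeV * 1.602e-13
P = 4.7616e+19 * 208 * 1.602e-13
P = 1.5866e+09 W

1.5866e+09


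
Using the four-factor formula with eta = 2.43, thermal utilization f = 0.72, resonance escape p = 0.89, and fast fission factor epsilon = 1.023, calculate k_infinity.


k_inf = eta * f * p * epsilon
k_inf = 2.43 * 0.72 * 0.89 * 1.023
k_inf = 1.5930

1.5930


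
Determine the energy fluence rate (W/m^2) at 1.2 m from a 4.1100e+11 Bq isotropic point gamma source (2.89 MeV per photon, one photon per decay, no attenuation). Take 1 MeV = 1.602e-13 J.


psi = A * E * 1.602e-13 / (4*pi*r^2)
psi = 4.1100e+11 * 2.89 * 1.602e-13 / (4*pi*1.2^2)
psi = 0.010515 W/m^2

0.010515


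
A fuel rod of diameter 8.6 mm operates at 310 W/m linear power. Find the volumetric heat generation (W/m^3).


r = D / 2 / 1000 = 8.6 / 2 / 1000 = 0.0043 m
q''' = q' / (pi * r^2)
q''' = 310 / (pi * 0.0043^2)
q''' = 5.3367e+06 W/m^3

5.3367e+06


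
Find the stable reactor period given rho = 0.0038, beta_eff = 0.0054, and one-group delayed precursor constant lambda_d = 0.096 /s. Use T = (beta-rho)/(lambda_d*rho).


T = (beta - rho) / (lambda_d * rho)
T = (0.0054 - 0.0038) / (0.096 * 0.0038)
T = 4.3860 s

4.3860


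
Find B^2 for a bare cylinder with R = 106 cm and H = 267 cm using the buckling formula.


B^2 = (2.405/R)^2 + (pi/H)^2
B^2 = (2.405/106)^2 + (pi/267)^2
B^2 = 6.5322e-04 /cm^2

6.5322e-04


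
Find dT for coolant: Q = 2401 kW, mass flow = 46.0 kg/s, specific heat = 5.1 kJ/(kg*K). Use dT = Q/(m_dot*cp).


dT = Q / (m_dot * cp)
dT = 2401 / (46.0 * 5.1)
dT = 10.234 C

10.234


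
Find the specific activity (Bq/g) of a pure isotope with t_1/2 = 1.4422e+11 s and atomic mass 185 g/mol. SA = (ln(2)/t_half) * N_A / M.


lambda = ln(2) / t_half = ln(2) / 1.4422e+11 = 4.806179e-12 /s
SA = lambda * N_A / M
SA = 4.806179e-12 * 6.022e23 / 185
SA = 1.5645e+10 Bq/g

1.5645e+10


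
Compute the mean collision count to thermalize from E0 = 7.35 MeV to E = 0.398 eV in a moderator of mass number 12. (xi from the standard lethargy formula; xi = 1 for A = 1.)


xi = 1 + (A-1)^2/(2A)*ln((A-1)/(A+1)) = 0.1577690 (for A = 12)
n = ln(E0/E) / xi
n = ln(7.35e6 / 0.398) / 0.1577690
n = ln(1.846734e+07) / 0.1577690 = 106.05

106.05


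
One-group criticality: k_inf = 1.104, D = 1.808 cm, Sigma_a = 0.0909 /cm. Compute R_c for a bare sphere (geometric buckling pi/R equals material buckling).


L^2 = D / Sigma_a = 1.808 / 0.0909 = 19.88999 cm^2
B_m^2 = (k_inf - 1) / L^2 = (1.104 - 1) / 19.88999 = 0.005228761 /cm^2
For a bare sphere: B_g = pi/R, so R_c = pi / sqrt(B_m^2)
R_c = pi / sqrt(0.005228761) = 43.446 cm

43.446


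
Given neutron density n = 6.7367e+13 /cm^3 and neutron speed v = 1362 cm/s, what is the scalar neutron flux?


phi = n * v
phi = 6.7367e+13 * 1362
phi = 9.1754e+16 /cm^2/s

9.1754e+16


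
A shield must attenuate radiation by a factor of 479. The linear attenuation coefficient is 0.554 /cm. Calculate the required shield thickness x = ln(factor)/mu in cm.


x = ln(factor) / mu
x = ln(479) / 0.554
x = 11.140 cm

11.140


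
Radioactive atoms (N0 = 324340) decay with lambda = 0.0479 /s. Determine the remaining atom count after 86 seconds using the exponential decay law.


N = N0 * exp(-lambda * t)
N = 324340 * exp(-0.0479 * 86)
N = 5271.9

5271.9


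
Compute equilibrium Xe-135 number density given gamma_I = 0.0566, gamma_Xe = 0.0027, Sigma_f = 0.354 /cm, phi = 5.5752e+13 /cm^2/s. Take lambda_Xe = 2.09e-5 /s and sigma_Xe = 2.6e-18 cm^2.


Xe_eq = (gamma_I + gamma_Xe) * Sigma_f * phi / (lambda_Xe + sigma_Xe * phi)
Numerator = (0.0566 + 0.0027) * 0.354 * 5.5752e+13 = 1.170357e+12
Denominator = 2.09e-5 + 2.6e-18 * 5.5752e+13 = 1.658552e-04
Xe_eq = 1.170357e+12 / 1.658552e-04 = 7.0565e+15 /cm^3

7.0565e+15


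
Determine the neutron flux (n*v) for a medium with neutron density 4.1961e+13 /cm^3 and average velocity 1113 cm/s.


phi = n * v
phi = 4.1961e+13 * 1113
phi = 4.6703e+16 /cm^2/s

4.6703e+16


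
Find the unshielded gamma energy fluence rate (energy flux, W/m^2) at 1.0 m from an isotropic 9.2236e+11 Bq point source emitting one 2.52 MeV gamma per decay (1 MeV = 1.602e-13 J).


psi = A * E * 1.602e-13 / (4*pi*r^2)
psi = 9.2236e+11 * 2.52 * 1.602e-13 / (4*pi*1.0^2)
psi = 0.029632 W/m^2

0.029632


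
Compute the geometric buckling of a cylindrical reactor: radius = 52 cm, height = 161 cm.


B^2 = (2.405/R)^2 + (pi/H)^2
B^2 = (2.405/52)^2 + (pi/161)^2
B^2 = 0.0025198 /cm^2

0.0025198


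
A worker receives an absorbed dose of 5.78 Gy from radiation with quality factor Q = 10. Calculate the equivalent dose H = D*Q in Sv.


H = D * Q
H = 5.78 * 10
H = 57.800 Sv

57.800


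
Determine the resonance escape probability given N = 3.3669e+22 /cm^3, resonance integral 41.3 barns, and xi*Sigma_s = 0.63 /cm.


p = exp(-N * I * 1e-24 / (xi*Sigma_s))
p = exp(-3.3669e+22 * 41.3 * 1e-24 / 0.63)
p = 0.11001

0.11001


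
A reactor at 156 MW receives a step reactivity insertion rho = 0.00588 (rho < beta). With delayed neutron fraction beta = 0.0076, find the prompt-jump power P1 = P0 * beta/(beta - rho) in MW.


P1/P0 = beta / (beta - rho)
P1/P0 = 0.0076 / (0.0076 - 0.00588) = 4.418605
P1 = 156 * 4.418605 = 689.30 MW

689.30


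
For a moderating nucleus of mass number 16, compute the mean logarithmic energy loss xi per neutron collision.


xi = 1 + (A-1)^2/(2A) * ln((A-1)/(A+1))
xi = 1 + (16-1)^2/(2*16) * ln((16-1)/(16 +1))
xi = 0.11995

0.11995


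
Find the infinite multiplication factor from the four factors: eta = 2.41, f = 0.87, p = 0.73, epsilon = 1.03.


k_inf = eta * f * p * epsilon
k_inf = 2.41 * 0.87 * 0.73 * 1.03
k_inf = 1.5765

1.5765


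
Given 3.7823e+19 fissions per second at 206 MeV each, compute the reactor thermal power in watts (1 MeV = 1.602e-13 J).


P = fission_rate * E_MeV * 1.602e-13
P = 3.7823e+19 * 206 * 1.602e-13
P = 1.2482e+09 W

1.2482e+09


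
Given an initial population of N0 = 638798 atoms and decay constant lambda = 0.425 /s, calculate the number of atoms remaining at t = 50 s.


N = N0 * exp(-lambda * t)
N = 638798 * exp(-0.425 * 50)
N = 3.7723e-04

3.7723e-04


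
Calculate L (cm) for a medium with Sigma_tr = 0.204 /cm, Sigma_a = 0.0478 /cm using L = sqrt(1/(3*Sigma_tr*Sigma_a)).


D = 1 / (3 * Sigma_tr) = 1 / (3 * 0.204) = 1.633987 cm
L = sqrt(D / Sigma_a)
L = sqrt(1.633987 / 0.0478)
L = 5.8467 cm

5.8467


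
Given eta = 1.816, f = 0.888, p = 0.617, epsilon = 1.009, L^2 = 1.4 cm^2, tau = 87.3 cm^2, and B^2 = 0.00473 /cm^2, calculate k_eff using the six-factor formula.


k_inf = eta*f*p*eps = 1.816*0.888*0.617*1.009 = 1.003934
P_TNL = 1/(1 + L^2*B^2) = 1/(1 + 1.4*0.00473) = 0.9934216
P_FNL = exp(-B^2*tau) = exp(-0.00473*87.3) = 0.6617093
k_eff = k_inf * P_TNL * P_FNL = 1.003934 * 0.9934216 * 0.6617093
k_eff = 0.65994

0.65994


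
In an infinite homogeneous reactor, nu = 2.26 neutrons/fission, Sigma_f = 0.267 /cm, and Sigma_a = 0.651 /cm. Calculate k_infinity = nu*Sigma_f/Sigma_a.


k_inf = nu * Sigma_f / Sigma_a
k_inf = 2.26 * 0.267 / 0.651
k_inf = 0.92691

0.92691


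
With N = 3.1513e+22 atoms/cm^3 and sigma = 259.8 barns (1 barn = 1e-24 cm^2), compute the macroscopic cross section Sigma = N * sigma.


Sigma = N * sigma_barns * 1e-24
Sigma = 3.1513e+22 * 259.8 * 1e-24
Sigma = 8.1871 /cm

8.1871


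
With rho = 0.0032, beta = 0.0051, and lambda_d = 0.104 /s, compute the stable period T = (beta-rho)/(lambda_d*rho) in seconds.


T = (beta - rho) / (lambda_d * rho)
T = (0.0051 - 0.0032) / (0.104 * 0.0032)
T = 5.7091 s

5.7091


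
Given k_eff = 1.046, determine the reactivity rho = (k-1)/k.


rho = (k_eff - 1) / k_eff
rho = (1.046 - 1) / 1.046
rho = 0.043977

0.043977


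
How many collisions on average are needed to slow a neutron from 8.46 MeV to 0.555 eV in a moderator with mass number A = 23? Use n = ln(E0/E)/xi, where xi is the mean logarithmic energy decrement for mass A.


xi = 1 + (A-1)^2/(2A)*ln((A-1)/(A+1)) = 0.08448899 (for A = 23)
n = ln(E0/E) / xi
n = ln(8.46e6 / 0.555) / 0.08448899
n = ln(1.524324e+07) / 0.08448899 = 195.76

195.76


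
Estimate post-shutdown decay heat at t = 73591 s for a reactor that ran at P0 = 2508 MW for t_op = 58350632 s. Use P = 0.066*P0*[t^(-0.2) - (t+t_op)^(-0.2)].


P/P0 = 0.066 * [t^(-0.2) - (t + t_op)^(-0.2)]
P/P0 = 0.066 * [73591^(-0.2) - (73591 + 58350632)^(-0.2)]
P/P0 = 0.066 * [0.1063249 - 0.02796929] = 0.005171470
P = 2508 * 0.005171470 = 12.970 MW

12.970


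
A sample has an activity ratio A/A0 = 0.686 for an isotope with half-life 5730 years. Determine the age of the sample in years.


lambda = ln(2) / t_half = ln(2) / 5730 = 1.209681e-04 /yr
t = -ln(A/A0) / lambda
t = -ln(0.686) / 1.209681e-04
t = 3115.5 yr

3115.5


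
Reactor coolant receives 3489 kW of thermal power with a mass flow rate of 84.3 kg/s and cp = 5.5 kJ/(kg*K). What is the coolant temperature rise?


dT = Q / (m_dot * cp)
dT = 3489 / (84.3 * 5.5)
dT = 7.5251 C

7.5251


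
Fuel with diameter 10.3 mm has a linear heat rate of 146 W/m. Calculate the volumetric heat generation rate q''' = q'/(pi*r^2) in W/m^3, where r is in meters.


r = D / 2 / 1000 = 10.3 / 2 / 1000 = 0.00515 m
q''' = q' / (pi * r^2)
q''' = 146 / (pi * 0.00515^2)
q''' = 1.7522e+06 W/m^3

1.7522e+06


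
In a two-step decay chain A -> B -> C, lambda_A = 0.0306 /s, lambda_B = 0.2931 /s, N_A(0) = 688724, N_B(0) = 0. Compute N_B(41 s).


N_B(t) = lambda_A * N_A0 / (lambda_B - lambda_A) * [exp(-lambda_A*t) - exp(-lambda_B*t)]
exp(-0.0306*41) = 0.2851899; exp(-0.2931*41) = 6.040040e-06
N_B = 0.0306 * 688724 / (0.2931 - 0.0306) * (0.2851899 - 6.040040e-06)
N_B = 22896

22896


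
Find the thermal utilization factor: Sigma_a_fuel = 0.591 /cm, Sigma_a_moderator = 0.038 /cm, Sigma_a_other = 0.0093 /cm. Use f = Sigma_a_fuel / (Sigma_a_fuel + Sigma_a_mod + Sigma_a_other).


f = Sigma_a_fuel / (Sigma_a_fuel + Sigma_a_mod + Sigma_a_other)
f = 0.591 / (0.591 + 0.038 + 0.0093)
f = 0.92590

0.92590


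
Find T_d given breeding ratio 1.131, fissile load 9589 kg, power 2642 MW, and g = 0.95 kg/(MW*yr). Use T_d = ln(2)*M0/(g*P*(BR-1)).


Breeding gain G = BR - 1 = 1.131 - 1 = 0.131
Fissile production rate = g * P * G = 0.95 * 2642 * 0.131 = 328.7969 kg/yr
T_d = ln(2) * M0 / (g * P * G)
T_d = ln(2) * 9589 / 328.7969 = 20.215 yr

20.215


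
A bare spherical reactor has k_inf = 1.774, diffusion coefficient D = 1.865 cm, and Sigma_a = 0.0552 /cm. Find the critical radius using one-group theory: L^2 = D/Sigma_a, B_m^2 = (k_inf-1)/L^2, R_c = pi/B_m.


L^2 = D / Sigma_a = 1.865 / 0.0552 = 33.78623 cm^2
B_m^2 = (k_inf - 1) / L^2 = (1.774 - 1) / 33.78623 = 0.02290874 /cm^2
For a bare sphere: B_g = pi/R, so R_c = pi / sqrt(B_m^2)
R_c = pi / sqrt(0.02290874) = 20.756 cm

20.756


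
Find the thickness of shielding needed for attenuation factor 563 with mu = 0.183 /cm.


x = ln(factor) / mu
x = ln(563) / 0.183
x = 34.608 cm

34.608


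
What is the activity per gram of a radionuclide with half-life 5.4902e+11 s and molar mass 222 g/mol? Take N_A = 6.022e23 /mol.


lambda = ln(2) / t_half = ln(2) / 5.4902e+11 = 1.262517e-12 /s
SA = lambda * N_A / M
SA = 1.262517e-12 * 6.022e23 / 222
SA = 3.4247e+09 Bq/g

3.4247e+09


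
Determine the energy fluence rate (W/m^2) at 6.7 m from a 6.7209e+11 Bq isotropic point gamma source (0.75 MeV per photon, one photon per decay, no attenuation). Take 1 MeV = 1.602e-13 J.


psi = A * E * 1.602e-13 / (4*pi*r^2)
psi = 6.7209e+11 * 0.75 * 1.602e-13 / (4*pi*6.7^2)
psi = 1.4315e-04 W/m^2

1.4315e-04


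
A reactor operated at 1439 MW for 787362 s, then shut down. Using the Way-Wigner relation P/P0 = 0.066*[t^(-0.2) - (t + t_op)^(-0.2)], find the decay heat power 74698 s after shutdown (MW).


P/P0 = 0.066 * [t^(-0.2) - (t + t_op)^(-0.2)]
P/P0 = 0.066 * [74698^(-0.2) - (74698 + 787362)^(-0.2)]
P/P0 = 0.066 * [0.1060079 - 0.06499688] = 0.002706727
P = 1439 * 0.002706727 = 3.8950 MW

3.8950


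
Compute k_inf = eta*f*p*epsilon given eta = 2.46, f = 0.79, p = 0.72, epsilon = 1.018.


k_inf = eta * f * p * epsilon
k_inf = 2.46 * 0.79 * 0.72 * 1.018
k_inf = 1.4244

1.4244


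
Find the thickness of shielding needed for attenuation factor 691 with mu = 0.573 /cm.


x = ln(factor) / mu
x = ln(691) / 0.573
x = 11.410 cm

11.410


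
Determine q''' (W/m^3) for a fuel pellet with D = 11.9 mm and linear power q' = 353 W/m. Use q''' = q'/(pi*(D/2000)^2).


r = D / 2 / 1000 = 11.9 / 2 / 1000 = 0.00595 m
q''' = q' / (pi * r^2)
q''' = 353 / (pi * 0.00595^2)
q''' = 3.1739e+06 W/m^3

3.1739e+06


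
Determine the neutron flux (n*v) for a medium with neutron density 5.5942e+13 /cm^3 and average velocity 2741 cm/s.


phi = n * v
phi = 5.5942e+13 * 2741
phi = 1.5334e+17 /cm^2/s

1.5334e+17


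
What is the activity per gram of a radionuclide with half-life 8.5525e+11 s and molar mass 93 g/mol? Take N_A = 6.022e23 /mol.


lambda = ln(2) / t_half = ln(2) / 8.5525e+11 = 8.104615e-13 /s
SA = lambda * N_A / M
SA = 8.104615e-13 * 6.022e23 / 93
SA = 5.2480e+09 Bq/g

5.2480e+09


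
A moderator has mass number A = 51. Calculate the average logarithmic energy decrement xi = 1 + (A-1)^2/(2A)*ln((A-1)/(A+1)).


xi = 1 + (A-1)^2/(2A) * ln((A-1)/(A+1))
xi = 1 + (51-1)^2/(2*51) * ln((51-1)/(51 +1))
xi = 0.038708

0.038708


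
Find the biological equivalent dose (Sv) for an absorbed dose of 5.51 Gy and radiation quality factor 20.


H = D * Q
H = 5.51 * 20
H = 110.20 Sv

110.20


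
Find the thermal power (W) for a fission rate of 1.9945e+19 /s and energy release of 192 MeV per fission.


P = fission_rate * E_MeV * 1.602e-13
P = 1.9945e+19 * 192 * 1.602e-13
P = 6.1348e+08 W

6.1348e+08


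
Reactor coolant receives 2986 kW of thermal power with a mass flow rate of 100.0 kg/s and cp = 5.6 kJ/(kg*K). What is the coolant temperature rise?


dT = Q / (m_dot * cp)
dT = 2986 / (100.0 * 5.6)
dT = 5.3321 C

5.3321


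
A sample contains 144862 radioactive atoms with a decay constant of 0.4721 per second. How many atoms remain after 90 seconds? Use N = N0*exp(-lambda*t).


N = N0 * exp(-lambda * t)
N = 144862 * exp(-0.4721 * 90)
N = 5.1076e-14

5.1076e-14


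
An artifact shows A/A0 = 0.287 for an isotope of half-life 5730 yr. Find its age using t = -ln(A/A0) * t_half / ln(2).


lambda = ln(2) / t_half = ln(2) / 5730 = 1.209681e-04 /yr
t = -ln(A/A0) / lambda
t = -ln(0.287) / 1.209681e-04
t = 10319 yr

10319


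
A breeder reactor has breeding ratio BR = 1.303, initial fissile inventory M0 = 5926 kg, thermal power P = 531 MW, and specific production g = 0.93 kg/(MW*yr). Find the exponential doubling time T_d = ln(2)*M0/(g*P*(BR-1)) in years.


Breeding gain G = BR - 1 = 1.303 - 1 = 0.303
Fissile production rate = g * P * G = 0.93 * 531 * 0.303 = 149.63049 kg/yr
T_d = ln(2) * M0 / (g * P * G)
T_d = ln(2) * 5926 / 149.63049 = 27.452 yr

27.452


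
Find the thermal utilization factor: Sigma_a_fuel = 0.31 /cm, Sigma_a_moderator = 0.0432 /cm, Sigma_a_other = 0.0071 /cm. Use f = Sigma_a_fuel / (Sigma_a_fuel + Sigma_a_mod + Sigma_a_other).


f = Sigma_a_fuel / (Sigma_a_fuel + Sigma_a_mod + Sigma_a_other)
f = 0.31 / (0.31 + 0.0432 + 0.0071)
f = 0.86039

0.86039


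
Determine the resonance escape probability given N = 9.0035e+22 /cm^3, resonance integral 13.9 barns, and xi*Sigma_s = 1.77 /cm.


p = exp(-N * I * 1e-24 / (xi*Sigma_s))
p = exp(-9.0035e+22 * 13.9 * 1e-24 / 1.77)
p = 0.49309

0.49309
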